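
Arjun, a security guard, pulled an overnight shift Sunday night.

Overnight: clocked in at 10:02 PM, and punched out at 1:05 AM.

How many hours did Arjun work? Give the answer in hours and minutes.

Overnight: 10:02 PM → midnight = 1 h 58 min; midnight → 1:05 AM = 1 h 5 min; span 3 h 3 min

3 h 3 min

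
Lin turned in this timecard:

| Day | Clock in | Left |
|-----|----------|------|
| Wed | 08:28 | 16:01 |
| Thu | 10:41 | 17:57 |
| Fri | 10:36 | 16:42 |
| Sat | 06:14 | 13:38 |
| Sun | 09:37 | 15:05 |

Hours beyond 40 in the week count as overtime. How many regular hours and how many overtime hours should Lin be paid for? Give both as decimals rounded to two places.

Regular 33.78 hours, overtime 0.00 hours

Wed: 08:28–16:01 = 7 h 33 min
Thu: 10:41–17:57 = 7 h 16 min
Fri: 10:36–16:42 = 6 h 6 min
Sat: 06:14–13:38 = 7 h 24 min
Sun: 09:37–15:05 = 5 h 28 min
Total worked: 33 h 47 min = 33.78 h.
Threshold 40 h → overtime 0 h 0 min, regular 33 h 47 min.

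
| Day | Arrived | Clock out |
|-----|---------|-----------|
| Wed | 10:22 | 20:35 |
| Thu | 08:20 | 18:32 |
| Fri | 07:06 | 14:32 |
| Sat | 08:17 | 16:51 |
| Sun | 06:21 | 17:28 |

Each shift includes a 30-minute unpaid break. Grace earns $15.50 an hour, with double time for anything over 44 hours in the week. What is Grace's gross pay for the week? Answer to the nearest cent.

Wed: 10:22–20:35 = 10 h 13 min; less 30 min break → 9 h 43 min
Thu: 08:20–18:32 = 10 h 12 min; less 30 min break → 9 h 42 min
Fri: 07:06–14:32 = 7 h 26 min; less 30 min break → 6 h 56 min
Sat: 08:17–16:51 = 8 h 34 min; less 30 min break → 8 h 4 min
Sun: 06:21–17:28 = 11 h 7 min; less 30 min break → 10 h 37 min
Total worked: 45 h 2 min = 2702 min.
Regular 44 h 0 min = 2640 min at $15.50/h; overtime 1 h 2 min = 62 min at $31.00/h.
Pay = (2640 × $15.50 + 62 × $31.00) ÷ 60 = $714.03.

$714.03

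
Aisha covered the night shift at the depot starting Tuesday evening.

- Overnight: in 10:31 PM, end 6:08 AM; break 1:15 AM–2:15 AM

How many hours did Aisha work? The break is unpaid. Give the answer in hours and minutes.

6 h 37 min

Overnight: 10:31 PM → midnight = 1 h 29 min; midnight → 6:08 AM = 6 h 8 min; span 7 h 37 min; less 60 min break → 6 h 37 min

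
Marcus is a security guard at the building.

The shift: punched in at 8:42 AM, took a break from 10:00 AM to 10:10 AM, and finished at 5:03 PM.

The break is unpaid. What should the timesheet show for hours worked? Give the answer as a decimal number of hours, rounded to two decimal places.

8.18 hours

The shift: 8:42 AM–5:03 PM = 8 h 21 min; less 10 min break → 8 h 11 min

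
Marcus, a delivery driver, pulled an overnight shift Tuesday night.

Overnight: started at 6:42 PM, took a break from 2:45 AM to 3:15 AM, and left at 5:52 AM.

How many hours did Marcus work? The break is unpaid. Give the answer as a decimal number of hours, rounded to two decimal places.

10.67 hours

Overnight: 6:42 PM → midnight = 5 h 18 min; midnight → 5:52 AM = 5 h 52 min; span 11 h 10 min; less 30 min break → 10 h 40 min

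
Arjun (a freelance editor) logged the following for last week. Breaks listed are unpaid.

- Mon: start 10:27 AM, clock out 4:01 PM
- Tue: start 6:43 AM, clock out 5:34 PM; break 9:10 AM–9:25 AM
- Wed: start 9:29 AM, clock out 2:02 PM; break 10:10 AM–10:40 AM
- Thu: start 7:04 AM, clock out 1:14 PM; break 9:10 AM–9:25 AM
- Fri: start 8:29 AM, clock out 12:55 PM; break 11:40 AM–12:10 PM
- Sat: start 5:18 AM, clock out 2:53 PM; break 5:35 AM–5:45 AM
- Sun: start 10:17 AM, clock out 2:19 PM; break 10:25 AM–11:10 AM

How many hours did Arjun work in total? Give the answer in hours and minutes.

42 h 46 min

Mon: 10:27 AM–4:01 PM = 5 h 34 min
Tue: 6:43 AM–5:34 PM = 10 h 51 min; less 15 min break → 10 h 36 min
Wed: 9:29 AM–2:02 PM = 4 h 33 min; less 30 min break → 4 h 3 min
Thu: 7:04 AM–1:14 PM = 6 h 10 min; less 15 min break → 5 h 55 min
Fri: 8:29 AM–12:55 PM = 4 h 26 min; less 30 min break → 3 h 56 min
Sat: 5:18 AM–2:53 PM = 9 h 35 min; less 10 min break → 9 h 25 min
Sun: 10:17 AM–2:19 PM = 4 h 2 min; less 45 min break → 3 h 17 min
Total: 5 h 34 min + 10 h 36 min + 4 h 3 min + 5 h 55 min + 3 h 56 min + 9 h 25 min + 3 h 17 min = 42 h 46 min.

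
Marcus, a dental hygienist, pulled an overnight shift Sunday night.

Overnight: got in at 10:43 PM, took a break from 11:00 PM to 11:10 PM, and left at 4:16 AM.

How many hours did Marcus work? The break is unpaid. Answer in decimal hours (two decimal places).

5.38 hours

Overnight: 10:43 PM → midnight = 1 h 17 min; midnight → 4:16 AM = 4 h 16 min; span 5 h 33 min; less 10 min break → 5 h 23 min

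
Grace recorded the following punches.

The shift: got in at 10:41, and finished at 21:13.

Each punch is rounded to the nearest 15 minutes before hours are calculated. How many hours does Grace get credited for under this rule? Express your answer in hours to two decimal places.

10.50 hours

The shift: in 10:41→10:45, out 21:13→21:15; 10 h 30 min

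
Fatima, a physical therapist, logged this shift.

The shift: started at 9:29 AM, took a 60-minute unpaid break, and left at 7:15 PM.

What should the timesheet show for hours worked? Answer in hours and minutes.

8 h 46 min

The shift: 9:29 AM–7:15 PM = 9 h 46 min; less 60 min break → 8 h 46 min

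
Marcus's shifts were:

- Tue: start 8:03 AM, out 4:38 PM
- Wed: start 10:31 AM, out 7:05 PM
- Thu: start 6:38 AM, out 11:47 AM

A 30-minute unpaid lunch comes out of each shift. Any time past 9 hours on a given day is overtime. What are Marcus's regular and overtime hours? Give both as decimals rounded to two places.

Regular 20.80 hours, overtime 0.00 hours

Tue: 8:03 AM–4:38 PM = 8 h 35 min; less 30 min break → 8 h 5 min
Wed: 10:31 AM–7:05 PM = 8 h 34 min; less 30 min break → 8 h 4 min
Thu: 6:38 AM–11:47 AM = 5 h 9 min; less 30 min break → 4 h 39 min
Tue reg 8 h 5 min / OT 0 h 0 min; Wed reg 8 h 4 min / OT 0 h 0 min; Thu reg 4 h 39 min / OT 0 h 0 min.
Totals: regular 20 h 48 min, overtime 0 h 0 min.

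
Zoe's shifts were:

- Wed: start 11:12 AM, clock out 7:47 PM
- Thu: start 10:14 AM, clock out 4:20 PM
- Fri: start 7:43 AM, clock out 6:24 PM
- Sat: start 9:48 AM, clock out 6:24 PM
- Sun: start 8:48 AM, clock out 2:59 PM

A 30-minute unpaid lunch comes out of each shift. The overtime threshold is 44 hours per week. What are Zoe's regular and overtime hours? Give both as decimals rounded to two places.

Wed: 11:12 AM–7:47 PM = 8 h 35 min; less 30 min break → 8 h 5 min
Thu: 10:14 AM–4:20 PM = 6 h 6 min; less 30 min break → 5 h 36 min
Fri: 7:43 AM–6:24 PM = 10 h 41 min; less 30 min break → 10 h 11 min
Sat: 9:48 AM–6:24 PM = 8 h 36 min; less 30 min break → 8 h 6 min
Sun: 8:48 AM–2:59 PM = 6 h 11 min; less 30 min break → 5 h 41 min
Total worked: 37 h 39 min = 37.65 h.
Threshold 44 h → overtime 0 h 0 min, regular 37 h 39 min.

Regular 37.65 hours, overtime 0.00 hours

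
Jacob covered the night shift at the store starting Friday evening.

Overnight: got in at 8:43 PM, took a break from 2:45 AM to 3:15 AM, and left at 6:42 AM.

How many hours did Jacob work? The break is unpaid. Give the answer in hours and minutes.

Overnight: 8:43 PM → midnight = 3 h 17 min; midnight → 6:42 AM = 6 h 42 min; span 9 h 59 min; less 30 min break → 9 h 29 min

9 h 29 min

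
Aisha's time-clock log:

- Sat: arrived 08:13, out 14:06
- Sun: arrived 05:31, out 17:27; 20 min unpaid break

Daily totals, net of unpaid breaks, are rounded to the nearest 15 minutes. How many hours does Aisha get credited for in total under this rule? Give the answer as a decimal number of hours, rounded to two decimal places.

17.50 hours

Sat: 08:13–14:06 = 5 h 53 min → rounds to 6 h 0 min
Sun: 05:31–17:27 = 11 h 56 min − 20 min = 11 h 36 min → rounds to 11 h 30 min
Total credited: 17 h 30 min.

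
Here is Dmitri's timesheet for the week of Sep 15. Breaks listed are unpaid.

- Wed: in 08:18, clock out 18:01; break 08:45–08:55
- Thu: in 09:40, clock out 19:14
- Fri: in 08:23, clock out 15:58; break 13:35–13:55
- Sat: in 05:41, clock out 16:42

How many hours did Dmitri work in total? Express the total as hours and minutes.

Wed: 08:18–18:01 = 9 h 43 min; less 10 min break → 9 h 33 min
Thu: 09:40–19:14 = 9 h 34 min
Fri: 08:23–15:58 = 7 h 35 min; less 20 min break → 7 h 15 min
Sat: 05:41–16:42 = 11 h 1 min
Total: 9 h 33 min + 9 h 34 min + 7 h 15 min + 11 h 1 min = 37 h 23 min.

37 h 23 min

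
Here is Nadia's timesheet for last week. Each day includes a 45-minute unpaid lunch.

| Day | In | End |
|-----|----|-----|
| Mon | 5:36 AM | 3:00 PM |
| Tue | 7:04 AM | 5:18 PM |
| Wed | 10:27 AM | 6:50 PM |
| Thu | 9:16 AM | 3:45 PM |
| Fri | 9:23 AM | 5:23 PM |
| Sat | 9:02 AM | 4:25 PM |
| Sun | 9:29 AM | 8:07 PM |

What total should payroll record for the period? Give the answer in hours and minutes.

55 h 16 min

Mon: 5:36 AM–3:00 PM = 9 h 24 min; less 45 min break → 8 h 39 min
Tue: 7:04 AM–5:18 PM = 10 h 14 min; less 45 min break → 9 h 29 min
Wed: 10:27 AM–6:50 PM = 8 h 23 min; less 45 min break → 7 h 38 min
Thu: 9:16 AM–3:45 PM = 6 h 29 min; less 45 min break → 5 h 44 min
Fri: 9:23 AM–5:23 PM = 8 h 0 min; less 45 min break → 7 h 15 min
Sat: 9:02 AM–4:25 PM = 7 h 23 min; less 45 min break → 6 h 38 min
Sun: 9:29 AM–8:07 PM = 10 h 38 min; less 45 min break → 9 h 53 min
Total: 8 h 39 min + 9 h 29 min + 7 h 38 min + 5 h 44 min + 7 h 15 min + 6 h 38 min + 9 h 53 min = 55 h 16 min.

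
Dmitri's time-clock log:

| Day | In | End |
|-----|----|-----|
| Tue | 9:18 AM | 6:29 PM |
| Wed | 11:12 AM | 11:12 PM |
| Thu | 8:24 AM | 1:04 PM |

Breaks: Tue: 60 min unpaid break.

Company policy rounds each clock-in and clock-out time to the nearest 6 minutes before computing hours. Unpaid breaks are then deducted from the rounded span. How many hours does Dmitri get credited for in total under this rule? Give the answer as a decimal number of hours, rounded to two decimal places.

Tue: in 9:18 AM→9:18 AM, out 6:29 PM→6:30 PM; 9 h 12 min − 60 min = 8 h 12 min
Wed: in 11:12 AM→11:12 AM, out 11:12 PM→11:12 PM; 12 h 0 min
Thu: in 8:24 AM→8:24 AM, out 1:04 PM→1:06 PM; 4 h 42 min
Total credited: 24 h 54 min.

24.90 hours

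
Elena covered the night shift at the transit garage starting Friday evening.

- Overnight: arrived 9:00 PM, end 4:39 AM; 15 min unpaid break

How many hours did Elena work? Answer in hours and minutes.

Overnight: 9:00 PM → midnight = 3 h 0 min; midnight → 4:39 AM = 4 h 39 min; span 7 h 39 min; less 15 min break → 7 h 24 min

7 h 24 min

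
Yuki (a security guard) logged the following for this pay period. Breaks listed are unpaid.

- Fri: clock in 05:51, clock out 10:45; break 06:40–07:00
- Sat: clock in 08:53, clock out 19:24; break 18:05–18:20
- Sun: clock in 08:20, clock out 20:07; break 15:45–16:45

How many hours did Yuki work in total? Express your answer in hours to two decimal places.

Fri: 05:51–10:45 = 4 h 54 min; less 20 min break → 4 h 34 min
Sat: 08:53–19:24 = 10 h 31 min; less 15 min break → 10 h 16 min
Sun: 08:20–20:07 = 11 h 47 min; less 60 min break → 10 h 47 min
Total: 4 h 34 min + 10 h 16 min + 10 h 47 min = 25 h 37 min.

25.62 hours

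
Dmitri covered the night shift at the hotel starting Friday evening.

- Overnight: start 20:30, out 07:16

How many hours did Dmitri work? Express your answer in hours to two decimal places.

10.77 hours

Overnight: 20:30 → midnight = 3 h 30 min; midnight → 07:16 = 7 h 16 min; span 10 h 46 min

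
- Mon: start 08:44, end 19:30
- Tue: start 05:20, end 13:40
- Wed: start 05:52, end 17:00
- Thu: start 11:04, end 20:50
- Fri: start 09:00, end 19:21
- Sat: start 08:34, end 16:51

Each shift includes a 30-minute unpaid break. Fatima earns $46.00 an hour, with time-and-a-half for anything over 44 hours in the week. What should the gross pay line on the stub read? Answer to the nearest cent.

$2826.70

Mon: 08:44–19:30 = 10 h 46 min; less 30 min break → 10 h 16 min
Tue: 05:20–13:40 = 8 h 20 min; less 30 min break → 7 h 50 min
Wed: 05:52–17:00 = 11 h 8 min; less 30 min break → 10 h 38 min
Thu: 11:04–20:50 = 9 h 46 min; less 30 min break → 9 h 16 min
Fri: 09:00–19:21 = 10 h 21 min; less 30 min break → 9 h 51 min
Sat: 08:34–16:51 = 8 h 17 min; less 30 min break → 7 h 47 min
Total worked: 55 h 38 min = 3338 min.
Regular 44 h 0 min = 2640 min at $46.00/h; overtime 11 h 38 min = 698 min at $69.00/h.
Pay = (2640 × $46.00 + 698 × $69.00) ÷ 60 = $2826.70.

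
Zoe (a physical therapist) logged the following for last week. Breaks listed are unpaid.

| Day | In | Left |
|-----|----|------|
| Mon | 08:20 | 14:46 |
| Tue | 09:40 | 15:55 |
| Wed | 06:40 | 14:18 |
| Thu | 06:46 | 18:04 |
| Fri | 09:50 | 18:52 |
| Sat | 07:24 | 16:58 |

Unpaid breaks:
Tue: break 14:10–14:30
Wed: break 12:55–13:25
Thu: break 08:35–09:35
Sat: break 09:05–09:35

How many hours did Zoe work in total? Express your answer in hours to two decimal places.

Mon: 08:20–14:46 = 6 h 26 min
Tue: 09:40–15:55 = 6 h 15 min; less 20 min break → 5 h 55 min
Wed: 06:40–14:18 = 7 h 38 min; less 30 min break → 7 h 8 min
Thu: 06:46–18:04 = 11 h 18 min; less 60 min break → 10 h 18 min
Fri: 09:50–18:52 = 9 h 2 min
Sat: 07:24–16:58 = 9 h 34 min; less 30 min break → 9 h 4 min
Total: 6 h 26 min + 5 h 55 min + 7 h 8 min + 10 h 18 min + 9 h 2 min + 9 h 4 min = 47 h 53 min.

47.88 hours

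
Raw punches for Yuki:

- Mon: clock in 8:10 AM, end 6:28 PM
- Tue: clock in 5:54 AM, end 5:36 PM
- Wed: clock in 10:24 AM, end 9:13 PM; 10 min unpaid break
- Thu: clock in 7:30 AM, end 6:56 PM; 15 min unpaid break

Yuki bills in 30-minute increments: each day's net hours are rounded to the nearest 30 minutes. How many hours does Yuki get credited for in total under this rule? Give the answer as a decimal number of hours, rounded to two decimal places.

43.50 hours

Mon: 8:10 AM–6:28 PM = 10 h 18 min → rounds to 10 h 30 min
Tue: 5:54 AM–5:36 PM = 11 h 42 min → rounds to 11 h 30 min
Wed: 10:24 AM–9:13 PM = 10 h 49 min − 10 min = 10 h 39 min → rounds to 10 h 30 min
Thu: 7:30 AM–6:56 PM = 11 h 26 min − 15 min = 11 h 11 min → rounds to 11 h 0 min
Total credited: 43 h 30 min.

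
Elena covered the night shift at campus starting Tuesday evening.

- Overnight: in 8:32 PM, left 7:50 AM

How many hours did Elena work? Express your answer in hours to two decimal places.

Overnight: 8:32 PM → midnight = 3 h 28 min; midnight → 7:50 AM = 7 h 50 min; span 11 h 18 min

11.30 hours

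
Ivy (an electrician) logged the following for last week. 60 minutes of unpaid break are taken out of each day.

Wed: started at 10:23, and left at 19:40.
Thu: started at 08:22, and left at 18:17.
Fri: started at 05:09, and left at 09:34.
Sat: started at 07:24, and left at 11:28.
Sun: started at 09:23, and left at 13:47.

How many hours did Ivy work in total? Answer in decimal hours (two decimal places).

27.08 hours

Wed: 10:23–19:40 = 9 h 17 min; less 60 min break → 8 h 17 min
Thu: 08:22–18:17 = 9 h 55 min; less 60 min break → 8 h 55 min
Fri: 05:09–09:34 = 4 h 25 min; less 60 min break → 3 h 25 min
Sat: 07:24–11:28 = 4 h 4 min; less 60 min break → 3 h 4 min
Sun: 09:23–13:47 = 4 h 24 min; less 60 min break → 3 h 24 min
Total: 8 h 17 min + 8 h 55 min + 3 h 25 min + 3 h 4 min + 3 h 24 min = 27 h 5 min.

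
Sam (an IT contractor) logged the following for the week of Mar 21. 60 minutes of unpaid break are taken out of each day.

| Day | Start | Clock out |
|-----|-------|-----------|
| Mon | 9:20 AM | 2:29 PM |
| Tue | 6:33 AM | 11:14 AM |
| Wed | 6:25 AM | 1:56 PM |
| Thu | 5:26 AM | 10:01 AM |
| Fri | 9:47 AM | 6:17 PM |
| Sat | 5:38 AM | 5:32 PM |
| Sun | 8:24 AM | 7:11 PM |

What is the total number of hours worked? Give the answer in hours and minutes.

46 h 7 min

Mon: 9:20 AM–2:29 PM = 5 h 9 min; less 60 min break → 4 h 9 min
Tue: 6:33 AM–11:14 AM = 4 h 41 min; less 60 min break → 3 h 41 min
Wed: 6:25 AM–1:56 PM = 7 h 31 min; less 60 min break → 6 h 31 min
Thu: 5:26 AM–10:01 AM = 4 h 35 min; less 60 min break → 3 h 35 min
Fri: 9:47 AM–6:17 PM = 8 h 30 min; less 60 min break → 7 h 30 min
Sat: 5:38 AM–5:32 PM = 11 h 54 min; less 60 min break → 10 h 54 min
Sun: 8:24 AM–7:11 PM = 10 h 47 min; less 60 min break → 9 h 47 min
Total: 4 h 9 min + 3 h 41 min + 6 h 31 min + 3 h 35 min + 7 h 30 min + 10 h 54 min + 9 h 47 min = 46 h 7 min.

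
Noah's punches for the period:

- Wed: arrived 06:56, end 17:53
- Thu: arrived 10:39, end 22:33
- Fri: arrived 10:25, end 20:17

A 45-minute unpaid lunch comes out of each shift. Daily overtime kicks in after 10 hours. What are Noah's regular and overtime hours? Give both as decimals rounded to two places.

Regular 29.12 hours, overtime 1.35 hours

Wed: 06:56–17:53 = 10 h 57 min; less 45 min break → 10 h 12 min
Thu: 10:39–22:33 = 11 h 54 min; less 45 min break → 11 h 9 min
Fri: 10:25–20:17 = 9 h 52 min; less 45 min break → 9 h 7 min
Wed reg 10 h 0 min / OT 0 h 12 min; Thu reg 10 h 0 min / OT 1 h 9 min; Fri reg 9 h 7 min / OT 0 h 0 min.
Totals: regular 29 h 7 min, overtime 1 h 21 min.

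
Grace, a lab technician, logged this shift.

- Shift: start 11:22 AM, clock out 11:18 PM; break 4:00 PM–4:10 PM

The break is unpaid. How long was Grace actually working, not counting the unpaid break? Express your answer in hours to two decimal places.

11.77 hours

Shift: 11:22 AM–11:18 PM = 11 h 56 min; less 10 min break → 11 h 46 min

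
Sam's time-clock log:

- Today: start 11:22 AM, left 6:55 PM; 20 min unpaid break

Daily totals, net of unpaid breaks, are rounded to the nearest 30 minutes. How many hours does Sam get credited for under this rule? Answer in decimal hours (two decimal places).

7.00 hours

Today: 11:22 AM–6:55 PM = 7 h 33 min − 20 min = 7 h 13 min → rounds to 7 h 0 min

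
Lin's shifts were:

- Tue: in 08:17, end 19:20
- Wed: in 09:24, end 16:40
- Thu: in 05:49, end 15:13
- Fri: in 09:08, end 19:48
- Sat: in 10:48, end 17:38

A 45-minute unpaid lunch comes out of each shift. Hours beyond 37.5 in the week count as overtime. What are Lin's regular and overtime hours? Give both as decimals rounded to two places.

Tue: 08:17–19:20 = 11 h 3 min; less 45 min break → 10 h 18 min
Wed: 09:24–16:40 = 7 h 16 min; less 45 min break → 6 h 31 min
Thu: 05:49–15:13 = 9 h 24 min; less 45 min break → 8 h 39 min
Fri: 09:08–19:48 = 10 h 40 min; less 45 min break → 9 h 55 min
Sat: 10:48–17:38 = 6 h 50 min; less 45 min break → 6 h 5 min
Total worked: 41 h 28 min = 41.47 h.
Threshold 37.5 h → overtime 3 h 58 min, regular 37 h 30 min.

Regular 37.50 hours, overtime 3.97 hours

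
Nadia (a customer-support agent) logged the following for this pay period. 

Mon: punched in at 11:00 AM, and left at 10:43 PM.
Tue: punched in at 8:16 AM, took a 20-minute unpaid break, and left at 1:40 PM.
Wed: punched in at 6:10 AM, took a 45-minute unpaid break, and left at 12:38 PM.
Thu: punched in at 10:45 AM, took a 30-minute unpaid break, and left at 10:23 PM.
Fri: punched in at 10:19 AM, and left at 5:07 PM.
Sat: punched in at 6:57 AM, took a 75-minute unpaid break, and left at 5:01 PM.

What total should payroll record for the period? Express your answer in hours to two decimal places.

49.25 hours

Mon: 11:00 AM–10:43 PM = 11 h 43 min
Tue: 8:16 AM–1:40 PM = 5 h 24 min; less 20 min break → 5 h 4 min
Wed: 6:10 AM–12:38 PM = 6 h 28 min; less 45 min break → 5 h 43 min
Thu: 10:45 AM–10:23 PM = 11 h 38 min; less 30 min break → 11 h 8 min
Fri: 10:19 AM–5:07 PM = 6 h 48 min
Sat: 6:57 AM–5:01 PM = 10 h 4 min; less 75 min break → 8 h 49 min
Total: 11 h 43 min + 5 h 4 min + 5 h 43 min + 11 h 8 min + 6 h 48 min + 8 h 49 min = 49 h 15 min.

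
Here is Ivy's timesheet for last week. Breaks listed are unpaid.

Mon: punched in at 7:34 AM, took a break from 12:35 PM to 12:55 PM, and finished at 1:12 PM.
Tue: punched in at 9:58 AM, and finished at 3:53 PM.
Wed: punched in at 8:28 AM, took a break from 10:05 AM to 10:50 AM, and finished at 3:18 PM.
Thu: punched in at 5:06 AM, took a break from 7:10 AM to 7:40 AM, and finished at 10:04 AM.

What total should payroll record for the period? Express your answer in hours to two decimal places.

21.77 hours

Mon: 7:34 AM–1:12 PM = 5 h 38 min; less 20 min break → 5 h 18 min
Tue: 9:58 AM–3:53 PM = 5 h 55 min
Wed: 8:28 AM–3:18 PM = 6 h 50 min; less 45 min break → 6 h 5 min
Thu: 5:06 AM–10:04 AM = 4 h 58 min; less 30 min break → 4 h 28 min
Total: 5 h 18 min + 5 h 55 min + 6 h 5 min + 4 h 28 min = 21 h 46 min.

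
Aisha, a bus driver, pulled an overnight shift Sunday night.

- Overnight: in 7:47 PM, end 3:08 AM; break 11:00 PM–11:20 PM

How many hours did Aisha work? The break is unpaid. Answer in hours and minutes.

7 h 1 min

Overnight: 7:47 PM → midnight = 4 h 13 min; midnight → 3:08 AM = 3 h 8 min; span 7 h 21 min; less 20 min break → 7 h 1 min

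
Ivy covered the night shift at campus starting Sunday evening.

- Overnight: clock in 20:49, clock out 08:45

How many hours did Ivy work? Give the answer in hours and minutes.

Overnight: 20:49 → midnight = 3 h 11 min; midnight → 08:45 = 8 h 45 min; span 11 h 56 min

11 h 56 min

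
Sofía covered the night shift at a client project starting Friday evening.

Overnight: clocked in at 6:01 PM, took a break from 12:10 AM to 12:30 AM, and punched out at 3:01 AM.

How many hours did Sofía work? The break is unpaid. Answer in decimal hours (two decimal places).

Overnight: 6:01 PM → midnight = 5 h 59 min; midnight → 3:01 AM = 3 h 1 min; span 9 h 0 min; less 20 min break → 8 h 40 min

8.67 hours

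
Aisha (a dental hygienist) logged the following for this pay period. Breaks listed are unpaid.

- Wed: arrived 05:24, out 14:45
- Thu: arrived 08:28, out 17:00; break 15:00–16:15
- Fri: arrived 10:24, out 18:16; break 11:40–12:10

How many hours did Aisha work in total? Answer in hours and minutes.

Wed: 05:24–14:45 = 9 h 21 min
Thu: 08:28–17:00 = 8 h 32 min; less 75 min break → 7 h 17 min
Fri: 10:24–18:16 = 7 h 52 min; less 30 min break → 7 h 22 min
Total: 9 h 21 min + 7 h 17 min + 7 h 22 min = 24 h 0 min.

24 h 0 min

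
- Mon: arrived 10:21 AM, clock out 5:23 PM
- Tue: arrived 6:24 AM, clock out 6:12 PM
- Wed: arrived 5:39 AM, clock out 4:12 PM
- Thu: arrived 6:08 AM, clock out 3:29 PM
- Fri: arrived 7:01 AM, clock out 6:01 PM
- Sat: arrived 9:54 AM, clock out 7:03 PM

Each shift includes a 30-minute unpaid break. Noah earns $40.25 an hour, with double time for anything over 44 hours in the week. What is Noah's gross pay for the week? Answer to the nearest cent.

$2727.61

Mon: 10:21 AM–5:23 PM = 7 h 2 min; less 30 min break → 6 h 32 min
Tue: 6:24 AM–6:12 PM = 11 h 48 min; less 30 min break → 11 h 18 min
Wed: 5:39 AM–4:12 PM = 10 h 33 min; less 30 min break → 10 h 3 min
Thu: 6:08 AM–3:29 PM = 9 h 21 min; less 30 min break → 8 h 51 min
Fri: 7:01 AM–6:01 PM = 11 h 0 min; less 30 min break → 10 h 30 min
Sat: 9:54 AM–7:03 PM = 9 h 9 min; less 30 min break → 8 h 39 min
Total worked: 55 h 53 min = 3353 min.
Regular 44 h 0 min = 2640 min at $40.25/h; overtime 11 h 53 min = 713 min at $80.50/h.
Pay = (2640 × $40.25 + 713 × $80.50) ÷ 60 = $2727.61.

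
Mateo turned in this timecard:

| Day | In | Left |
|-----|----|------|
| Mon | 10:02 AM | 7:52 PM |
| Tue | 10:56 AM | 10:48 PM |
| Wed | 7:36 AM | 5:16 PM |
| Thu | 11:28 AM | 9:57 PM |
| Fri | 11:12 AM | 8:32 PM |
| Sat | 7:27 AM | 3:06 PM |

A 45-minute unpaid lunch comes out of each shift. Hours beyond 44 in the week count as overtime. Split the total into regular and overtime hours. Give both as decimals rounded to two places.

Regular 44.00 hours, overtime 10.33 hours

Mon: 10:02 AM–7:52 PM = 9 h 50 min; less 45 min break → 9 h 5 min
Tue: 10:56 AM–10:48 PM = 11 h 52 min; less 45 min break → 11 h 7 min
Wed: 7:36 AM–5:16 PM = 9 h 40 min; less 45 min break → 8 h 55 min
Thu: 11:28 AM–9:57 PM = 10 h 29 min; less 45 min break → 9 h 44 min
Fri: 11:12 AM–8:32 PM = 9 h 20 min; less 45 min break → 8 h 35 min
Sat: 7:27 AM–3:06 PM = 7 h 39 min; less 45 min break → 6 h 54 min
Total worked: 54 h 20 min = 54.33 h.
Threshold 44 h → overtime 10 h 20 min, regular 44 h 0 min.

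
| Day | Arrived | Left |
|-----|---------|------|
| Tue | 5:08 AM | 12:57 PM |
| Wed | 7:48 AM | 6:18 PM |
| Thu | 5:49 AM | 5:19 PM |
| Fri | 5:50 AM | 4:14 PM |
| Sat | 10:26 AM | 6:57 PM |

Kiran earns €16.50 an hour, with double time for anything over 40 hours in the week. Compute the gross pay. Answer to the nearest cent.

€948.20

Tue: 5:08 AM–12:57 PM = 7 h 49 min
Wed: 7:48 AM–6:18 PM = 10 h 30 min
Thu: 5:49 AM–5:19 PM = 11 h 30 min
Fri: 5:50 AM–4:14 PM = 10 h 24 min
Sat: 10:26 AM–6:57 PM = 8 h 31 min
Total worked: 48 h 44 min = 2924 min.
Regular 40 h 0 min = 2400 min at €16.50/h; overtime 8 h 44 min = 524 min at €33.00/h.
Pay = (2400 × €16.50 + 524 × €33.00) ÷ 60 = €948.20.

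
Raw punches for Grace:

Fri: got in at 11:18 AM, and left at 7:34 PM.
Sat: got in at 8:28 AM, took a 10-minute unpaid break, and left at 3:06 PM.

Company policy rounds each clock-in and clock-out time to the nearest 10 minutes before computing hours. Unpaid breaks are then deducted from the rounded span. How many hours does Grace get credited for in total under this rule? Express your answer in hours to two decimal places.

Fri: in 11:18 AM→11:20 AM, out 7:34 PM→7:30 PM; 8 h 10 min
Sat: in 8:28 AM→8:30 AM, out 3:06 PM→3:10 PM; 6 h 40 min − 10 min = 6 h 30 min
Total credited: 14 h 40 min.

14.67 hours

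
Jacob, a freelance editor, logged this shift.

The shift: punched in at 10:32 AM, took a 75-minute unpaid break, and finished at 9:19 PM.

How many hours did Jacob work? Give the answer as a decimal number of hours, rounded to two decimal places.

9.53 hours

The shift: 10:32 AM–9:19 PM = 10 h 47 min; less 75 min break → 9 h 32 min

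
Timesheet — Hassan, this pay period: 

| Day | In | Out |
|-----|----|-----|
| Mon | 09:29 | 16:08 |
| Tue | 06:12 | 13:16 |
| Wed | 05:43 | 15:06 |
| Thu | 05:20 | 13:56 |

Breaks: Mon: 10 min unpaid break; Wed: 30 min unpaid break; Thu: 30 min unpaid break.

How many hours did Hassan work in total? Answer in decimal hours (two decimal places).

Mon: 09:29–16:08 = 6 h 39 min; less 10 min break → 6 h 29 min
Tue: 06:12–13:16 = 7 h 4 min
Wed: 05:43–15:06 = 9 h 23 min; less 30 min break → 8 h 53 min
Thu: 05:20–13:56 = 8 h 36 min; less 30 min break → 8 h 6 min
Total: 6 h 29 min + 7 h 4 min + 8 h 53 min + 8 h 6 min = 30 h 32 min.

30.53 hours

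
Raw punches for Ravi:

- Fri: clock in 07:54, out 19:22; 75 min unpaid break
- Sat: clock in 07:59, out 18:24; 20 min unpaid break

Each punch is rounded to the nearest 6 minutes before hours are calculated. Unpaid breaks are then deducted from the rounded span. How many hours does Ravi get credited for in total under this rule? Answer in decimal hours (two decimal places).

Fri: in 07:54→07:54, out 19:22→19:24; 11 h 30 min − 75 min = 10 h 15 min
Sat: in 07:59→08:00, out 18:24→18:24; 10 h 24 min − 20 min = 10 h 4 min
Total credited: 20 h 19 min.

20.32 hours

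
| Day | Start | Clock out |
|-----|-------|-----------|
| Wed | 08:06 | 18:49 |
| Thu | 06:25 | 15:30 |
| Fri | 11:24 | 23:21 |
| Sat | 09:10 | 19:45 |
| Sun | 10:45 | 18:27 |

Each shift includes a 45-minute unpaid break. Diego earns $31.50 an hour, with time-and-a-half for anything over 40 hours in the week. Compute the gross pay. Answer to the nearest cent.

Wed: 08:06–18:49 = 10 h 43 min; less 45 min break → 9 h 58 min
Thu: 06:25–15:30 = 9 h 5 min; less 45 min break → 8 h 20 min
Fri: 11:24–23:21 = 11 h 57 min; less 45 min break → 11 h 12 min
Sat: 09:10–19:45 = 10 h 35 min; less 45 min break → 9 h 50 min
Sun: 10:45–18:27 = 7 h 42 min; less 45 min break → 6 h 57 min
Total worked: 46 h 17 min = 2777 min.
Regular 40 h 0 min = 2400 min at $31.50/h; overtime 6 h 17 min = 377 min at $47.25/h.
Pay = (2400 × $31.50 + 377 × $47.25) ÷ 60 = $1556.89.

$1556.89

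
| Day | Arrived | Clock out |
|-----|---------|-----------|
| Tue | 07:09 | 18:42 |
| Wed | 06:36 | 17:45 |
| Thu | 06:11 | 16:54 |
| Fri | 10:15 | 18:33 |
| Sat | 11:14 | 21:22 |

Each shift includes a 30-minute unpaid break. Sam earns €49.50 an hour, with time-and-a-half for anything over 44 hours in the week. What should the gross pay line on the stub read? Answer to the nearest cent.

€2575.24

Tue: 07:09–18:42 = 11 h 33 min; less 30 min break → 11 h 3 min
Wed: 06:36–17:45 = 11 h 9 min; less 30 min break → 10 h 39 min
Thu: 06:11–16:54 = 10 h 43 min; less 30 min break → 10 h 13 min
Fri: 10:15–18:33 = 8 h 18 min; less 30 min break → 7 h 48 min
Sat: 11:14–21:22 = 10 h 8 min; less 30 min break → 9 h 38 min
Total worked: 49 h 21 min = 2961 min.
Regular 44 h 0 min = 2640 min at €49.50/h; overtime 5 h 21 min = 321 min at €74.25/h.
Pay = (2640 × €49.50 + 321 × €74.25) ÷ 60 = €2575.24.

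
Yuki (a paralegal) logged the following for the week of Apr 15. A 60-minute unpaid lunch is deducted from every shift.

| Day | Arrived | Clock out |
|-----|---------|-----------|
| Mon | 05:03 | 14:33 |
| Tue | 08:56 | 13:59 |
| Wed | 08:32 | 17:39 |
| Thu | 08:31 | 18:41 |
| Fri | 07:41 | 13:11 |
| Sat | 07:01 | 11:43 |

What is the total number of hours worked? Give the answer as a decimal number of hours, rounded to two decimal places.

38.03 hours

Mon: 05:03–14:33 = 9 h 30 min; less 60 min break → 8 h 30 min
Tue: 08:56–13:59 = 5 h 3 min; less 60 min break → 4 h 3 min
Wed: 08:32–17:39 = 9 h 7 min; less 60 min break → 8 h 7 min
Thu: 08:31–18:41 = 10 h 10 min; less 60 min break → 9 h 10 min
Fri: 07:41–13:11 = 5 h 30 min; less 60 min break → 4 h 30 min
Sat: 07:01–11:43 = 4 h 42 min; less 60 min break → 3 h 42 min
Total: 8 h 30 min + 4 h 3 min + 8 h 7 min + 9 h 10 min + 4 h 30 min + 3 h 42 min = 38 h 2 min.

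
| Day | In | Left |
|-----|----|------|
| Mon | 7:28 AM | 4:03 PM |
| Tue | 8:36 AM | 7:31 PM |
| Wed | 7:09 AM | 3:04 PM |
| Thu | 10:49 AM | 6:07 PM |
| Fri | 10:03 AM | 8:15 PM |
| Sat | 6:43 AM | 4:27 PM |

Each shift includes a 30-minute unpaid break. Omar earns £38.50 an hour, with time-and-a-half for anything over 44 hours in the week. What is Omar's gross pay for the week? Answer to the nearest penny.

Mon: 7:28 AM–4:03 PM = 8 h 35 min; less 30 min break → 8 h 5 min
Tue: 8:36 AM–7:31 PM = 10 h 55 min; less 30 min break → 10 h 25 min
Wed: 7:09 AM–3:04 PM = 7 h 55 min; less 30 min break → 7 h 25 min
Thu: 10:49 AM–6:07 PM = 7 h 18 min; less 30 min break → 6 h 48 min
Fri: 10:03 AM–8:15 PM = 10 h 12 min; less 30 min break → 9 h 42 min
Sat: 6:43 AM–4:27 PM = 9 h 44 min; less 30 min break → 9 h 14 min
Total worked: 51 h 39 min = 3099 min.
Regular 44 h 0 min = 2640 min at £38.50/h; overtime 7 h 39 min = 459 min at £57.75/h.
Pay = (2640 × £38.50 + 459 × £57.75) ÷ 60 = £2135.79.

£2135.79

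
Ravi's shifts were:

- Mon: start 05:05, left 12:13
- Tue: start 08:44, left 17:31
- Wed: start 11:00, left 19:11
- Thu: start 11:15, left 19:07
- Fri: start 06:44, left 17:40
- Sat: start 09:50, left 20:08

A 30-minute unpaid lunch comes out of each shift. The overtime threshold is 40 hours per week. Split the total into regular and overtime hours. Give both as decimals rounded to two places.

Regular 40.00 hours, overtime 10.20 hours

Mon: 05:05–12:13 = 7 h 8 min; less 30 min break → 6 h 38 min
Tue: 08:44–17:31 = 8 h 47 min; less 30 min break → 8 h 17 min
Wed: 11:00–19:11 = 8 h 11 min; less 30 min break → 7 h 41 min
Thu: 11:15–19:07 = 7 h 52 min; less 30 min break → 7 h 22 min
Fri: 06:44–17:40 = 10 h 56 min; less 30 min break → 10 h 26 min
Sat: 09:50–20:08 = 10 h 18 min; less 30 min break → 9 h 48 min
Total worked: 50 h 12 min = 50.20 h.
Threshold 40 h → overtime 10 h 12 min, regular 40 h 0 min.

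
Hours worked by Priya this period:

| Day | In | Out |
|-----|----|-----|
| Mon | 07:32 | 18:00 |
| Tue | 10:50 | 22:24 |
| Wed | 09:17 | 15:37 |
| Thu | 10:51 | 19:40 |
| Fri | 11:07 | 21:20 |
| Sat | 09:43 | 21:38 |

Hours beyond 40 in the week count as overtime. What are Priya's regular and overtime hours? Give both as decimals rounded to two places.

Mon: 07:32–18:00 = 10 h 28 min
Tue: 10:50–22:24 = 11 h 34 min
Wed: 09:17–15:37 = 6 h 20 min
Thu: 10:51–19:40 = 8 h 49 min
Fri: 11:07–21:20 = 10 h 13 min
Sat: 09:43–21:38 = 11 h 55 min
Total worked: 59 h 19 min = 59.32 h.
Threshold 40 h → overtime 19 h 19 min, regular 40 h 0 min.

Regular 40.00 hours, overtime 19.32 hours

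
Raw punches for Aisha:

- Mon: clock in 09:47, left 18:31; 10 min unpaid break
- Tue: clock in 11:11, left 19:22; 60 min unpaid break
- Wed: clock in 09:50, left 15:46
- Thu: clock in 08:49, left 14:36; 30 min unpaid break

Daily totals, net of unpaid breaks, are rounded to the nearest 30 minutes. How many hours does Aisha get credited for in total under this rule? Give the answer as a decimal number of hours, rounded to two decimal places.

27.00 hours

Mon: 09:47–18:31 = 8 h 44 min − 10 min = 8 h 34 min → rounds to 8 h 30 min
Tue: 11:11–19:22 = 8 h 11 min − 60 min = 7 h 11 min → rounds to 7 h 0 min
Wed: 09:50–15:46 = 5 h 56 min → rounds to 6 h 0 min
Thu: 08:49–14:36 = 5 h 47 min − 30 min = 5 h 17 min → rounds to 5 h 30 min
Total credited: 27 h 0 min.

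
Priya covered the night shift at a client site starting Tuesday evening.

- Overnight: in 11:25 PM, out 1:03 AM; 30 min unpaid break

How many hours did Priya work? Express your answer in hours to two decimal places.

1.13 hours

Overnight: 11:25 PM → midnight = 0 h 35 min; midnight → 1:03 AM = 1 h 3 min; span 1 h 38 min; less 30 min break → 1 h 8 min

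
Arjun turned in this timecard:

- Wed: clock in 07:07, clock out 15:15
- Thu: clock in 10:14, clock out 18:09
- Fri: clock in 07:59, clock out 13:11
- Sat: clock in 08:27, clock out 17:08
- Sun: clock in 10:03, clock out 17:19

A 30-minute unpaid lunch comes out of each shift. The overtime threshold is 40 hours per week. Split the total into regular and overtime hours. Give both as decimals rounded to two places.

Regular 34.70 hours, overtime 0.00 hours

Wed: 07:07–15:15 = 8 h 8 min; less 30 min break → 7 h 38 min
Thu: 10:14–18:09 = 7 h 55 min; less 30 min break → 7 h 25 min
Fri: 07:59–13:11 = 5 h 12 min; less 30 min break → 4 h 42 min
Sat: 08:27–17:08 = 8 h 41 min; less 30 min break → 8 h 11 min
Sun: 10:03–17:19 = 7 h 16 min; less 30 min break → 6 h 46 min
Total worked: 34 h 42 min = 34.70 h.
Threshold 40 h → overtime 0 h 0 min, regular 34 h 42 min.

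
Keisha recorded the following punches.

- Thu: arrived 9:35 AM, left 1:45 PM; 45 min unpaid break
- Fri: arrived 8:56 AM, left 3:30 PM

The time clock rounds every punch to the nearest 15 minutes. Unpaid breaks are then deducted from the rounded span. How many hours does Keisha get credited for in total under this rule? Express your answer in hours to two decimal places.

Thu: in 9:35 AM→9:30 AM, out 1:45 PM→1:45 PM; 4 h 15 min − 45 min = 3 h 30 min
Fri: in 8:56 AM→9:00 AM, out 3:30 PM→3:30 PM; 6 h 30 min
Total credited: 10 h 0 min.

10.00 hours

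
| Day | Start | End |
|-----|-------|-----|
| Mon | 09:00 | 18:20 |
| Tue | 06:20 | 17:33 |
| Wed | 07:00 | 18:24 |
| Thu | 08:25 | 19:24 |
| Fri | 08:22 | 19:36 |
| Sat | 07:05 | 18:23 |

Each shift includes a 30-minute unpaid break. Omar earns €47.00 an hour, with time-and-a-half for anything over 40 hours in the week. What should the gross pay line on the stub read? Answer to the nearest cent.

€3463.90

Mon: 09:00–18:20 = 9 h 20 min; less 30 min break → 8 h 50 min
Tue: 06:20–17:33 = 11 h 13 min; less 30 min break → 10 h 43 min
Wed: 07:00–18:24 = 11 h 24 min; less 30 min break → 10 h 54 min
Thu: 08:25–19:24 = 10 h 59 min; less 30 min break → 10 h 29 min
Fri: 08:22–19:36 = 11 h 14 min; less 30 min break → 10 h 44 min
Sat: 07:05–18:23 = 11 h 18 min; less 30 min break → 10 h 48 min
Total worked: 62 h 28 min = 3748 min.
Regular 40 h 0 min = 2400 min at €47.00/h; overtime 22 h 28 min = 1348 min at €70.50/h.
Pay = (2400 × €47.00 + 1348 × €70.50) ÷ 60 = €3463.90.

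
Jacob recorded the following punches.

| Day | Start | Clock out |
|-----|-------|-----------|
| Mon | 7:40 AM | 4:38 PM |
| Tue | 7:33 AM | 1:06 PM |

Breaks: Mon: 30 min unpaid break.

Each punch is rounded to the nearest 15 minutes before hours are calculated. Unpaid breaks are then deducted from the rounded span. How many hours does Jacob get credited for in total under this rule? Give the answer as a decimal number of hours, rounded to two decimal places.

Mon: in 7:40 AM→7:45 AM, out 4:38 PM→4:45 PM; 9 h 0 min − 30 min = 8 h 30 min
Tue: in 7:33 AM→7:30 AM, out 1:06 PM→1:00 PM; 5 h 30 min
Total credited: 14 h 0 min.

14.00 hours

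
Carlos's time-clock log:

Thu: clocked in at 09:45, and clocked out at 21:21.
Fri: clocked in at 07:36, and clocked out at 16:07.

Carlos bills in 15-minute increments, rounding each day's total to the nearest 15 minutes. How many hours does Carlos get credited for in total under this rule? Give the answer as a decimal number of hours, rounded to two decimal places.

20.00 hours

Thu: 09:45–21:21 = 11 h 36 min → rounds to 11 h 30 min
Fri: 07:36–16:07 = 8 h 31 min → rounds to 8 h 30 min
Total credited: 20 h 0 min.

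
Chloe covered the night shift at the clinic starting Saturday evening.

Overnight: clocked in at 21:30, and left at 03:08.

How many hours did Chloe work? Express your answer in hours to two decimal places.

5.63 hours

Overnight: 21:30 → midnight = 2 h 30 min; midnight → 03:08 = 3 h 8 min; span 5 h 38 min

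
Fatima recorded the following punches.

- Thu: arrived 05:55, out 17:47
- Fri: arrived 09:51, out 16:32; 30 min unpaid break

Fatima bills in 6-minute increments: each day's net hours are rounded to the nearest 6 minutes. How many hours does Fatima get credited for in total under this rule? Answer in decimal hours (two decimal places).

18.10 hours

Thu: 05:55–17:47 = 11 h 52 min → rounds to 11 h 54 min
Fri: 09:51–16:32 = 6 h 41 min − 30 min = 6 h 11 min → rounds to 6 h 12 min
Total credited: 18 h 6 min.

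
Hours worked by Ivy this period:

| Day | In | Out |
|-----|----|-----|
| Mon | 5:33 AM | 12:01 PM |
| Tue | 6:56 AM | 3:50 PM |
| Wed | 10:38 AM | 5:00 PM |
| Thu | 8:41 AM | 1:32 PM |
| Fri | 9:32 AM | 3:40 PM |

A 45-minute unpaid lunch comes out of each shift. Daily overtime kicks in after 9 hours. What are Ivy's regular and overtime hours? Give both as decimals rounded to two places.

Mon: 5:33 AM–12:01 PM = 6 h 28 min; less 45 min break → 5 h 43 min
Tue: 6:56 AM–3:50 PM = 8 h 54 min; less 45 min break → 8 h 9 min
Wed: 10:38 AM–5:00 PM = 6 h 22 min; less 45 min break → 5 h 37 min
Thu: 8:41 AM–1:32 PM = 4 h 51 min; less 45 min break → 4 h 6 min
Fri: 9:32 AM–3:40 PM = 6 h 8 min; less 45 min break → 5 h 23 min
Mon reg 5 h 43 min / OT 0 h 0 min; Tue reg 8 h 9 min / OT 0 h 0 min; Wed reg 5 h 37 min / OT 0 h 0 min; Thu reg 4 h 6 min / OT 0 h 0 min; Fri reg 5 h 23 min / OT 0 h 0 min.
Totals: regular 28 h 58 min, overtime 0 h 0 min.

Regular 28.97 hours, overtime 0.00 hours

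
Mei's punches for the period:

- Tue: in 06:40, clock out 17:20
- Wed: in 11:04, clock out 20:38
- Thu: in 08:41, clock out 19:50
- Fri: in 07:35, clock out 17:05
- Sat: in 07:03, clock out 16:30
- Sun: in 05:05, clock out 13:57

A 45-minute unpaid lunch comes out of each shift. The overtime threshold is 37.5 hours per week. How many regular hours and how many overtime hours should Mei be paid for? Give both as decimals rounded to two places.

Tue: 06:40–17:20 = 10 h 40 min; less 45 min break → 9 h 55 min
Wed: 11:04–20:38 = 9 h 34 min; less 45 min break → 8 h 49 min
Thu: 08:41–19:50 = 11 h 9 min; less 45 min break → 10 h 24 min
Fri: 07:35–17:05 = 9 h 30 min; less 45 min break → 8 h 45 min
Sat: 07:03–16:30 = 9 h 27 min; less 45 min break → 8 h 42 min
Sun: 05:05–13:57 = 8 h 52 min; less 45 min break → 8 h 7 min
Total worked: 54 h 42 min = 54.70 h.
Threshold 37.5 h → overtime 17 h 12 min, regular 37 h 30 min.

Regular 37.50 hours, overtime 17.20 hours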